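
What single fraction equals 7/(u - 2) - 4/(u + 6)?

Common denominator (u - 2)(u + 6). Numerator: 7(u + 6) - 4(u - 2) = (7u + 42) - (4u - 8) = 3u + 50
Result: (3u + 50)/[(u - 2)(u + 6)]


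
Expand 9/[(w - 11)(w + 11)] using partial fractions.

9/(w - 11)(w + 11) = P/(w - 11) + Q/(w + 11). P = 9/(11 + 11) = 9/22, Q = 9/(-11 - 11) = -9/22
Result: (9/22)/(w - 11) - (9/22)/(w + 11)


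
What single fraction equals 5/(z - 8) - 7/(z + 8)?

Common denominator (z - 8)(z + 8). Numerator: 5(z + 8) - 7(z - 8) = (5z + 40) - (7z - 56) = -2z + 96
Result: (-2z + 96)/[(z - 8)(z + 8)]


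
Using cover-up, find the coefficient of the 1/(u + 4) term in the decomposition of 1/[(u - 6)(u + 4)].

Cover (u + 4), set u=-4: 1/((u - 6) at u=-4) = 1/(-10) = -1/10


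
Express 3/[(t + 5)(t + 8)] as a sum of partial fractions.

3/(t + 5)(t + 8) = α/(t + 5) + β/(t + 8). α = 3/(-5 + 8) = 1, β = 3/(-8 + 5) = -1
Result: 1/(t + 5) - 1/(t + 8)


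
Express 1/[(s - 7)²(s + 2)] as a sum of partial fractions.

Cover-up at s=-2: C = 1/(-2 - 7)² = 1/81. Cover-up at s=7: B = 1/(7 + 2) = 1/9. Comparing s² coeff: A = -C = -1/81
Result: (-1/81)/(s - 7) + (1/9)/(s - 7)² + (1/81)/(s + 2)


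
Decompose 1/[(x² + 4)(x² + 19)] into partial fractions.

Coefficient matching gives A = C = 0, B = 1/(19-4) = 1/15, D = -B = -1/15
Result: (1/15)/(x² + 4) - (1/15)/(x² + 19)


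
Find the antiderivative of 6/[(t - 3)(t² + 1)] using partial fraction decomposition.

Cover-up at t=3: P = 6/(3²+1) = 3/5. Coeff matching: Q = -3/5, R = -9/5. Decomposition: (3/5)/(t - 3) - ((3/5)t + 9/5)/(t² + 1). Integrate: linear → ln, quadratic → (1/2)ln + arctan: (3/5) ln|(t - 3)| - (3/10) ln(t² + 1) - (9/5) arctan(t) + C


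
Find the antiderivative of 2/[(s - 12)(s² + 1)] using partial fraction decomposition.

Cover-up at s=12: P = 2/(12²+1) = 2/145. Coeff matching: Q = -2/145, R = -24/145. Decomposition: (2/145)/(s - 12) - ((2/145)s + 24/145)/(s² + 1). Integrate: linear → ln, quadratic → (1/2)ln + arctan: (2/145) ln|(s - 12)| - (1/145) ln(s² + 1) - (24/145) arctan(s) + C


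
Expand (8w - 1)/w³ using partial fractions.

(8w - 1) = Pw² + Qw + R. At w = 0: R = 8·0 - 1 = -1. Coefficients: P = 0, Q = 8
Result: 8/w² - 1/w³


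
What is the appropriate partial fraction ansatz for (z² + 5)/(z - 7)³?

Repeated linear factor (power 3): A/(z - 7) + B/(z - 7)² + C/(z - 7)³


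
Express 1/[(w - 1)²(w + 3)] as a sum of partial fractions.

Cover-up at w=-3: R = 1/(-3 - 1)² = 1/16. Cover-up at w=1: Q = 1/(1 + 3) = 1/4. Comparing w² coeff: P = -R = -1/16
Result: (-1/16)/(w - 1) + (1/4)/(w - 1)² + (1/16)/(w + 3)


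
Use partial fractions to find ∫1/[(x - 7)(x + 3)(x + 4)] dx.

Cover-up: α = 1/110, β = -1/10, γ = 1/11. Decomposition: (1/110)/(x - 7) - (1/10)/(x + 3) + (1/11)/(x + 4). Integrate each term: (1/110) ln|(x - 7)| - (1/10) ln|(x + 3)| + (1/11) ln|(x + 4)| + C


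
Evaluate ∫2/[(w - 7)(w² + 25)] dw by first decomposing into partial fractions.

Cover-up at w=7: α = 2/(7²+25) = 1/37. Coeff matching: β = -1/37, γ = -7/37. Decomposition: (1/37)/(w - 7) - ((1/37)w + 7/37)/(w² + 25). Integrate: linear → ln, quadratic → (1/2)ln + arctan: (1/37) ln|(w - 7)| - (1/74) ln(w² + 25) - (7/185) arctan(w/5) + C


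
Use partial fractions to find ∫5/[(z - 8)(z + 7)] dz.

Decompose: 5/[(z - 8)(z + 7)] = (1/3)/(z - 8) - (1/3)/(z + 7). Integrate each term: (1/3) ln|(z - 8)| - (1/3) ln|(z + 7)| + C


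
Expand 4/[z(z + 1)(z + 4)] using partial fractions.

Using cover-up method: P = 1, Q = -4/3, R = 1/3
Result: 1/z - (4/3)/(z + 1) + (1/3)/(z + 4)


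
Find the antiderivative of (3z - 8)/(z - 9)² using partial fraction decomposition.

Decompose: A = 3, B = 3·9 - 8 = 19, so (3z - 8)/(z - 9)² = 3/(z - 9) + 19/(z - 9)². Integrate: ∫ A/(z - 9) dz = 3 ln|(z - 9)|; ∫ B/(z - 9)² dz = -19/(z - 9). Sum: 3 ln|(z - 9)| - 19/(z - 9) + C


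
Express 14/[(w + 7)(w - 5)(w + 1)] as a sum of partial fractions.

Using cover-up method: α = 7/36, β = 7/36, γ = -7/18
Result: (7/36)/(w + 7) + (7/36)/(w - 5) - (7/18)/(w + 1)


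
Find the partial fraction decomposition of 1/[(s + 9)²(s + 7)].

Cover-up at s=-7: R = 1/(-7 + 9)² = 1/4. Cover-up at s=-9: Q = 1/(-9 + 7) = -1/2. Comparing s² coeff: P = -R = -1/4
Result: (-1/4)/(s + 9) - (1/2)/(s + 9)² + (1/4)/(s + 7)


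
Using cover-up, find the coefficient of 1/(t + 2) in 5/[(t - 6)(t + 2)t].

Cover (t + 2), set t=-2: 5/[(-2 - 6)(-2 - 0)] = 5/16


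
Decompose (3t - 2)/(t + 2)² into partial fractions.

(3t - 2) = A(t + 2) + B. At t = -2: B = 3·(-2) - 2 = -8. Coeff of t: A = 3
Result: 3/(t + 2) - 8/(t + 2)²


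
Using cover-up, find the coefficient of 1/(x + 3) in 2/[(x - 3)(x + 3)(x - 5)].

Cover (x + 3), set x=-3: 2/[(-3 - 3)(-3 - 5)] = 1/24


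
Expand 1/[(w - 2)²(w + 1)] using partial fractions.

Cover-up at w=-1: C = 1/(-1 - 2)² = 1/9. Cover-up at w=2: B = 1/(2 + 1) = 1/3. Comparing w² coeff: A = -C = -1/9
Result: (-1/9)/(w - 2) + (1/3)/(w - 2)² + (1/9)/(w + 1)


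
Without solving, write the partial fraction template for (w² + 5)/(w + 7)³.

Repeated linear factor (power 3): A/(w + 7) + B/(w + 7)² + C/(w + 7)³


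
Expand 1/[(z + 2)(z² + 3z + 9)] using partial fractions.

Cover-up at z = -2: α = 1/((-2)² + 3·(-2) + 9) = 1/7. Then β = -α = -1/7, γ = -α·(3 - 2) = -1/7
Result: (1/7)/(z + 2) - ((1/7)z + 1/7)/(z² + 3z + 9)


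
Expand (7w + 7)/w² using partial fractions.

(7w + 7) = Pw + Q. At w = 0: Q = 7·0 + 7 = 7. Coeff of w: P = 7
Result: 7/w + 7/w²


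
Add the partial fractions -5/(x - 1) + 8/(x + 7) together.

Common denominator (x - 1)(x + 7). Numerator: -5(x + 7) + 8(x - 1) = (-5x - 35) + (8x - 8) = 3x - 43
Result: (3x - 43)/[(x - 1)(x + 7)]


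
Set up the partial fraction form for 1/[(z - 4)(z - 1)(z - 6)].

Three distinct linear factors: α/(z - 4) + β/(z - 1) + γ/(z - 6)


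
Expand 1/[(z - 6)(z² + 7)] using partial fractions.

Cover-up at z = 6: A = 1/(6² + 7) = 1/43. Then B = -A = -1/43, C = -A·(0 + 6) = -6/43
Result: (1/43)/(z - 6) - ((1/43)z + 6/43)/(z² + 7)


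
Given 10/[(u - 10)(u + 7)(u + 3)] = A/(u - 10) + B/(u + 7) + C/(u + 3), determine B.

Cover-up at u = -7: B = 10/[(-7 - 10)(-7 + 3)] = 10/[(-17)(-4)] = 10/68 = 5/34


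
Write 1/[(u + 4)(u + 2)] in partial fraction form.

1/(u + 4)(u + 2) = P/(u + 4) + Q/(u + 2). P = 1/(-4 + 2) = -1/2, Q = 1/(-2 + 4) = 1/2
Result: (-1/2)/(u + 4) + (1/2)/(u + 2)


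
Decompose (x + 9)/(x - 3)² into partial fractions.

(x + 9) = A(x - 3) + B. At x = 3: B = 1·3 + 9 = 12. Coeff of x: A = 1
Result: 1/(x - 3) + 12/(x - 3)²


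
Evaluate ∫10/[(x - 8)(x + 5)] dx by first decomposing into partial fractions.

Decompose: 10/[(x - 8)(x + 5)] = (10/13)/(x - 8) - (10/13)/(x + 5). Integrate each term: (10/13) ln|(x - 8)| - (10/13) ln|(x + 5)| + C


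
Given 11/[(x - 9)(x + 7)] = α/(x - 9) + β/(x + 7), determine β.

Cover-up at x = -7: β = 11/(-7 - 9) = -11/16


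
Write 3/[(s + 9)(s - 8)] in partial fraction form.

3/(s + 9)(s - 8) = α/(s + 9) + β/(s - 8). α = 3/(-9 - 8) = -3/17, β = 3/(8 + 9) = 3/17
Result: (-3/17)/(s + 9) + (3/17)/(s - 8)


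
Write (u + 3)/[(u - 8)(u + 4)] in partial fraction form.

At u=8: α = (1·8 + 3)/(8 + 4) = 11/12. At u=-4: β = (1·(-4) + 3)/(-4 - 8) = 1/12
Result: (11/12)/(u - 8) + (1/12)/(u + 4)


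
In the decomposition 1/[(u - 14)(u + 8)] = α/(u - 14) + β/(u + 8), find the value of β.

Cover-up at u = -8: β = 1/(-8 - 14) = -1/22


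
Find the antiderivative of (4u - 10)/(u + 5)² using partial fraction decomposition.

Decompose: A = 4, B = 4·(-5) - 10 = -30, so (4u - 10)/(u + 5)² = 4/(u + 5) - 30/(u + 5)². Integrate: ∫ A/(u + 5) du = 4 ln|(u + 5)|; ∫ B/(u + 5)² du = 30/(u + 5). Sum: 4 ln|(u + 5)| + 30/(u + 5) + C


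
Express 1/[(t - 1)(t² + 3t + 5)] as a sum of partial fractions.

Cover-up at t = 1: A = 1/(1² + 3·1 + 5) = 1/9. Then B = -A = -1/9, C = -A·(3 + 1) = -4/9
Result: (1/9)/(t - 1) - ((1/9)t + 4/9)/(t² + 3t + 5)


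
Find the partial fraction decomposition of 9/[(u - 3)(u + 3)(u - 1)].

Using cover-up method: A = 3/4, B = 3/8, C = -9/8
Result: (3/4)/(u - 3) + (3/8)/(u + 3) - (9/8)/(u - 1)


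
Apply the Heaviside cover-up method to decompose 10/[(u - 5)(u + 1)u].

Cover (u - 5), u=5: A = 10/[(5 + 1)(5 - 0)] = 1/3. Cover (u + 1), u=-1: B = 10/[(-1 - 5)(-1 - 0)] = 5/3. Cover u, u=0: C = 10/[(0 - 5)(0 + 1)] = -2.
Result: (1/3)/(u - 5) + (5/3)/(u + 1) - 2/u


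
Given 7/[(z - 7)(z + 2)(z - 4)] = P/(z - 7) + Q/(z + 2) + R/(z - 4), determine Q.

Cover-up at z = -2: Q = 7/[(-2 - 7)(-2 - 4)] = 7/[(-9)(-6)] = 7/54


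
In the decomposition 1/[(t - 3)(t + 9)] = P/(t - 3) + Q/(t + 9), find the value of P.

Cover-up at t = 3: P = 1/(3 + 9) = 1/12


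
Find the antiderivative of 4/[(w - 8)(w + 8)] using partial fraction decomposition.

Decompose: 4/[(w - 8)(w + 8)] = (1/4)/(w - 8) - (1/4)/(w + 8). Integrate each term: (1/4) ln|(w - 8)| - (1/4) ln|(w + 8)| + C


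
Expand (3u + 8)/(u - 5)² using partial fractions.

(3u + 8) = P(u - 5) + Q. At u = 5: Q = 3·5 + 8 = 23. Coeff of u: P = 3
Result: 3/(u - 5) + 23/(u - 5)²


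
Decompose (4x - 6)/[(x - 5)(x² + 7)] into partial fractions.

At x=5: α = (4·5 - 6)/(5² + 7) = 7/16. β = -α = -7/16, γ = 4 - 5·α = 29/16
Result: (7/16)/(x - 5) - ((7/16)x - 29/16)/(x² + 7)


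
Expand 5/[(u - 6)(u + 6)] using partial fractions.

5/(u - 6)(u + 6) = A/(u - 6) + B/(u + 6). A = 5/(6 + 6) = 5/12, B = 5/(-6 - 6) = -5/12
Result: (5/12)/(u - 6) - (5/12)/(u + 6)


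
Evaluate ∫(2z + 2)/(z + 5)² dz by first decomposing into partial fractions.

Decompose: P = 2, Q = 2·(-5) + 2 = -8, so (2z + 2)/(z + 5)² = 2/(z + 5) - 8/(z + 5)². Integrate: ∫ P/(z + 5) dz = 2 ln|(z + 5)|; ∫ Q/(z + 5)² dz = 8/(z + 5). Sum: 2 ln|(z + 5)| + 8/(z + 5) + C


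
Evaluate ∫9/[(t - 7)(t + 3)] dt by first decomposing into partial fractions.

Decompose: 9/[(t - 7)(t + 3)] = (9/10)/(t - 7) - (9/10)/(t + 3). Integrate each term: (9/10) ln|(t - 7)| - (9/10) ln|(t + 3)| + C


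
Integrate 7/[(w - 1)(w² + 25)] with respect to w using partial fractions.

Cover-up at w=1: α = 7/(1²+25) = 7/26. Coeff matching: β = -7/26, γ = -7/26. Decomposition: (7/26)/(w - 1) - ((7/26)w + 7/26)/(w² + 25). Integrate: linear → ln, quadratic → (1/2)ln + arctan: (7/26) ln|(w - 1)| - (7/52) ln(w² + 25) - (7/130) arctan(w/5) + C


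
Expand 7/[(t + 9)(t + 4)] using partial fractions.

7/(t + 9)(t + 4) = A/(t + 9) + B/(t + 4). A = 7/(-9 + 4) = -7/5, B = 7/(-4 + 9) = 7/5
Result: (-7/5)/(t + 9) + (7/5)/(t + 4)


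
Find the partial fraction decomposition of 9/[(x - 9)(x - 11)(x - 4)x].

Using Heaviside cover-up: (-1/10)/(x - 9) + (9/154)/(x - 11) + (9/140)/(x - 4) - (1/44)/x


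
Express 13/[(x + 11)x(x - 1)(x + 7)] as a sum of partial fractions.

Using Heaviside cover-up: (-13/528)/(x + 11) - (13/77)/x + (13/96)/(x - 1) + (13/224)/(x + 7)


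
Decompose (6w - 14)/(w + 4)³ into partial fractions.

(6w - 14) = P(w + 4)² + Q(w + 4) + R. At w = -4: R = 6·(-4) - 14 = -38. Coefficients: P = 0, Q = 6
Result: 6/(w + 4)² - 38/(w + 4)³


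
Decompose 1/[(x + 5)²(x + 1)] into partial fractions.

Cover-up at x=-1: R = 1/(-1 + 5)² = 1/16. Cover-up at x=-5: Q = 1/(-5 + 1) = -1/4. Comparing x² coeff: P = -R = -1/16
Result: (-1/16)/(x + 5) - (1/4)/(x + 5)² + (1/16)/(x + 1)


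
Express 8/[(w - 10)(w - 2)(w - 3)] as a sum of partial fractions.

Using cover-up method: P = 1/7, Q = 1, R = -8/7
Result: (1/7)/(w - 10) + 1/(w - 2) - (8/7)/(w - 3)


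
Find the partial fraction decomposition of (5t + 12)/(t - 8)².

(5t + 12) = α(t - 8) + β. At t = 8: β = 5·8 + 12 = 52. Coeff of t: α = 5
Result: 5/(t - 8) + 52/(t - 8)²


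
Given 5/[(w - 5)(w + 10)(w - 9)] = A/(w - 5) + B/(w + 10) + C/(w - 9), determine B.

Cover-up at w = -10: B = 5/[(-10 - 5)(-10 - 9)] = 5/[(-15)(-19)] = 5/285 = 1/57


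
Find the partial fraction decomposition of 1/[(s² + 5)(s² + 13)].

Coefficient matching gives A = C = 0, B = 1/(13-5) = 1/8, D = -B = -1/8
Result: (1/8)/(s² + 5) - (1/8)/(s² + 13)


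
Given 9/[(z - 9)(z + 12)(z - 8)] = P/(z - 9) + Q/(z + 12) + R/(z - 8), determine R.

Cover-up at z = 8: R = 9/[(8 - 9)(8 + 12)] = 9/[(-1)(20)] = -9/20


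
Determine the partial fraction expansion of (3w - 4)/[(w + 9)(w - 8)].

At w=-9: A = (3·(-9) - 4)/(-9 - 8) = 31/17. At w=8: B = (3·8 - 4)/(8 + 9) = 20/17
Result: (31/17)/(w + 9) + (20/17)/(w - 8)


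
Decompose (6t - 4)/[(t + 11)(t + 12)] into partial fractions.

At t=-11: P = (6·(-11) - 4)/(-11 + 12) = -70. At t=-12: Q = (6·(-12) - 4)/(-12 + 11) = 76
Result: -70/(t + 11) + 76/(t + 12)


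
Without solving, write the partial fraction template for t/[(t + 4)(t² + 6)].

Linear + irreducible quadratic: P/(t + 4) + (Qt + R)/(t² + 6)


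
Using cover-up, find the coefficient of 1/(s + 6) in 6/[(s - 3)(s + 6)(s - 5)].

Cover (s + 6), set s=-6: 6/[(-6 - 3)(-6 - 5)] = 2/33


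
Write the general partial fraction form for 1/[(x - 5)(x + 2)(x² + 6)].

Two linear + quadratic: α/(x - 5) + β/(x + 2) + (γx + δ)/(x² + 6)


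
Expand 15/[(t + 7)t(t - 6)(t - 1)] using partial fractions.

Using Heaviside cover-up: (-15/728)/(t + 7) + (5/14)/t + (1/26)/(t - 6) - (3/8)/(t - 1)


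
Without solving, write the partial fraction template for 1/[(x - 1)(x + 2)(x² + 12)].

Two linear + quadratic: A/(x - 1) + B/(x + 2) + (Cx + D)/(x² + 12)


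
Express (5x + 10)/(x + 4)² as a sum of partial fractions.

(5x + 10) = α(x + 4) + β. At x = -4: β = 5·(-4) + 10 = -10. Coeff of x: α = 5
Result: 5/(x + 4) - 10/(x + 4)²


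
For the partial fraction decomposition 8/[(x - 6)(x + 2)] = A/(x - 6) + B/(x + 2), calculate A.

Cover-up at x = 6: A = 8/(6 + 2) = 8/8 = 1


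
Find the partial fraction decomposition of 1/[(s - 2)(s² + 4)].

Cover-up at s = 2: P = 1/(2² + 4) = 1/8. Then Q = -P = -1/8, R = -P·(0 + 2) = -1/4
Result: (1/8)/(s - 2) - ((1/8)s + 1/4)/(s² + 4)


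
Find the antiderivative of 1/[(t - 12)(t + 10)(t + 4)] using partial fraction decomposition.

Cover-up: P = 1/352, Q = 1/132, R = -1/96. Decomposition: (1/352)/(t - 12) + (1/132)/(t + 10) - (1/96)/(t + 4). Integrate each term: (1/352) ln|(t - 12)| + (1/132) ln|(t + 10)| - (1/96) ln|(t + 4)| + C


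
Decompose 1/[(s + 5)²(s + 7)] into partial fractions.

Cover-up at s=-7: γ = 1/(-7 + 5)² = 1/4. Cover-up at s=-5: β = 1/(-5 + 7) = 1/2. Comparing s² coeff: α = -γ = -1/4
Result: (-1/4)/(s + 5) + (1/2)/(s + 5)² + (1/4)/(s + 7)


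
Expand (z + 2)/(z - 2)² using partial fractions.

(z + 2) = P(z - 2) + Q. At z = 2: Q = 1·2 + 2 = 4. Coeff of z: P = 1
Result: 1/(z - 2) + 4/(z - 2)²


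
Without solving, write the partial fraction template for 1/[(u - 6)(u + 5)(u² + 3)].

Two linear + quadratic: α/(u - 6) + β/(u + 5) + (γu + δ)/(u² + 3)


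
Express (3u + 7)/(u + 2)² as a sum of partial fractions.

(3u + 7) = A(u + 2) + B. At u = -2: B = 3·(-2) + 7 = 1. Coeff of u: A = 3
Result: 3/(u + 2) + 1/(u + 2)²


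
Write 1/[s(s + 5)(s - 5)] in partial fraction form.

Using cover-up method: A = -1/25, B = 1/50, C = 1/50
Result: (-1/25)/s + (1/50)/(s + 5) + (1/50)/(s - 5)


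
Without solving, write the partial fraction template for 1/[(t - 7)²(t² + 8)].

Repeated linear + quadratic: P/(t - 7) + Q/(t - 7)² + (Rt + S)/(t² + 8)


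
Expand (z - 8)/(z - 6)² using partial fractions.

(z - 8) = α(z - 6) + β. At z = 6: β = 1·6 - 8 = -2. Coeff of z: α = 1
Result: 1/(z - 6) - 2/(z - 6)²


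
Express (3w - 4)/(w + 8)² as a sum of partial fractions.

(3w - 4) = P(w + 8) + Q. At w = -8: Q = 3·(-8) - 4 = -28. Coeff of w: P = 3
Result: 3/(w + 8) - 28/(w + 8)²


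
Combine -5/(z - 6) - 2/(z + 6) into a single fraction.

Common denominator (z - 6)(z + 6). Numerator: -5(z + 6) - 2(z - 6) = (-5z - 30) - (2z - 12) = -7z - 18
Result: (-7z - 18)/[(z - 6)(z + 6)]


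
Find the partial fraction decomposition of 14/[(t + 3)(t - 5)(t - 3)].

Using cover-up method: α = 7/24, β = 7/8, γ = -7/6
Result: (7/24)/(t + 3) + (7/8)/(t - 5) - (7/6)/(t - 3)


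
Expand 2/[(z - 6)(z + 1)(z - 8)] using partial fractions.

Using cover-up method: α = -1/7, β = 2/63, γ = 1/9
Result: (-1/7)/(z - 6) + (2/63)/(z + 1) + (1/9)/(z - 8)


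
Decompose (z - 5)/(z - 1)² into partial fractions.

(z - 5) = A(z - 1) + B. At z = 1: B = 1·1 - 5 = -4. Coeff of z: A = 1
Result: 1/(z - 1) - 4/(z - 1)²


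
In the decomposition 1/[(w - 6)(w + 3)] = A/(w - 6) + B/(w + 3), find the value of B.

Cover-up at w = -3: B = 1/(-3 - 6) = -1/9


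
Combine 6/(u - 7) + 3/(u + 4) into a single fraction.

Common denominator (u - 7)(u + 4). Numerator: 6(u + 4) + 3(u - 7) = (6u + 24) + (3u - 21) = 9u + 3
Result: (9u + 3)/[(u - 7)(u + 4)]


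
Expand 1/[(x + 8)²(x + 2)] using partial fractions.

Cover-up at x=-2: R = 1/(-2 + 8)² = 1/36. Cover-up at x=-8: Q = 1/(-8 + 2) = -1/6. Comparing x² coeff: P = -R = -1/36
Result: (-1/36)/(x + 8) - (1/6)/(x + 8)² + (1/36)/(x + 2)


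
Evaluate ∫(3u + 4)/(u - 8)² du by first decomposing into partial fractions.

Decompose: P = 3, Q = 3·8 + 4 = 28, so (3u + 4)/(u - 8)² = 3/(u - 8) + 28/(u - 8)². Integrate: ∫ P/(u - 8) du = 3 ln|(u - 8)|; ∫ Q/(u - 8)² du = -28/(u - 8). Sum: 3 ln|(u - 8)| - 28/(u - 8) + C


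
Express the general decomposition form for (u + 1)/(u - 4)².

Repeated linear factor: A/(u - 4) + B/(u - 4)²


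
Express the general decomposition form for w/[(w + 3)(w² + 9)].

Linear + irreducible quadratic: A/(w + 3) + (Bw + C)/(w² + 9)


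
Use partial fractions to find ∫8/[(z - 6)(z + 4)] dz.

Decompose: 8/[(z - 6)(z + 4)] = (4/5)/(z - 6) - (4/5)/(z + 4). Integrate each term: (4/5) ln|(z - 6)| - (4/5) ln|(z + 4)| + C


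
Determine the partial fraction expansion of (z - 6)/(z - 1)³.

(z - 6) = A(z - 1)² + B(z - 1) + C. At z = 1: C = 1·1 - 6 = -5. Coefficients: A = 0, B = 1
Result: 1/(z - 1)² - 5/(z - 1)³


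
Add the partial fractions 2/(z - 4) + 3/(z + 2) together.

Common denominator (z - 4)(z + 2). Numerator: 2(z + 2) + 3(z - 4) = (2z + 4) + (3z - 12) = 5z - 8
Result: (5z - 8)/[(z - 4)(z + 2)]


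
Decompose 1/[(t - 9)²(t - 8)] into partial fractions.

Cover-up at t=8: C = 1/(8 - 9)² = 1. Cover-up at t=9: B = 1/(9 - 8) = 1. Comparing t² coeff: A = -C = -1
Result: -1/(t - 9) + 1/(t - 9)² + 1/(t - 8)


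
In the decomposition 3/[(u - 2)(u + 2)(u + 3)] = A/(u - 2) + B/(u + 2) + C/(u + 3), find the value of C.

Cover-up at u = -3: C = 3/[(-3 - 2)(-3 + 2)] = 3/[(-5)(-1)] = 3/5


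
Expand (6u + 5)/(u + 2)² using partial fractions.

(6u + 5) = A(u + 2) + B. At u = -2: B = 6·(-2) + 5 = -7. Coeff of u: A = 6
Result: 6/(u + 2) - 7/(u + 2)²


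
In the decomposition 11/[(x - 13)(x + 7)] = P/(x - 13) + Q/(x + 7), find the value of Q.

Cover-up at x = -7: Q = 11/(-7 - 13) = -11/20


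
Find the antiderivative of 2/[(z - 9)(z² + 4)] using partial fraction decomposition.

Cover-up at z=9: α = 2/(9²+4) = 2/85. Coeff matching: β = -2/85, γ = -18/85. Decomposition: (2/85)/(z - 9) - ((2/85)z + 18/85)/(z² + 4). Integrate: linear → ln, quadratic → (1/2)ln + arctan: (2/85) ln|(z - 9)| - (1/85) ln(z² + 4) - (9/85) arctan(z/2) + C


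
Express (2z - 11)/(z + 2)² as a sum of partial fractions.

(2z - 11) = α(z + 2) + β. At z = -2: β = 2·(-2) - 11 = -15. Coeff of z: α = 2
Result: 2/(z + 2) - 15/(z + 2)²


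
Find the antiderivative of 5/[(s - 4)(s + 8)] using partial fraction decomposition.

Decompose: 5/[(s - 4)(s + 8)] = (5/12)/(s - 4) - (5/12)/(s + 8). Integrate each term: (5/12) ln|(s - 4)| - (5/12) ln|(s + 8)| + C


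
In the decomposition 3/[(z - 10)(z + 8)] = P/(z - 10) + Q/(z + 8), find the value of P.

Cover-up at z = 10: P = 3/(10 + 8) = 3/18 = 1/6


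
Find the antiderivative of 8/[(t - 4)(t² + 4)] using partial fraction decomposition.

Cover-up at t=4: P = 8/(4²+4) = 2/5. Coeff matching: Q = -2/5, R = -8/5. Decomposition: (2/5)/(t - 4) - ((2/5)t + 8/5)/(t² + 4). Integrate: linear → ln, quadratic → (1/2)ln + arctan: (2/5) ln|(t - 4)| - (1/5) ln(t² + 4) - (4/5) arctan(t/2) + C


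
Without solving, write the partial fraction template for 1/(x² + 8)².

Repeated quadratic factor: (Px + Q)/(x² + 8) + (Rx + S)/(x² + 8)²


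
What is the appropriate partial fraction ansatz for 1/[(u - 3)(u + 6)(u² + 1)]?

Two linear + quadratic: α/(u - 3) + β/(u + 6) + (γu + δ)/(u² + 1)


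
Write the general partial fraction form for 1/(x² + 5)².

Repeated quadratic factor: (Px + Q)/(x² + 5) + (Rx + S)/(x² + 5)²


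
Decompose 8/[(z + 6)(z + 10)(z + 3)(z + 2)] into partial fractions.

Using Heaviside cover-up: (1/6)/(z + 6) - (1/28)/(z + 10) - (8/21)/(z + 3) + (1/4)/(z + 2)


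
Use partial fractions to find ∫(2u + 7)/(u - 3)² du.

Decompose: α = 2, β = 2·3 + 7 = 13, so (2u + 7)/(u - 3)² = 2/(u - 3) + 13/(u - 3)². Integrate: ∫ α/(u - 3) du = 2 ln|(u - 3)|; ∫ β/(u - 3)² du = -13/(u - 3). Sum: 2 ln|(u - 3)| - 13/(u - 3) + C


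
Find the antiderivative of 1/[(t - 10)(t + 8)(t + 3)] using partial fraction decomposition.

Cover-up: α = 1/234, β = 1/90, γ = -1/65. Decomposition: (1/234)/(t - 10) + (1/90)/(t + 8) - (1/65)/(t + 3). Integrate each term: (1/234) ln|(t - 10)| + (1/90) ln|(t + 8)| - (1/65) ln|(t + 3)| + C


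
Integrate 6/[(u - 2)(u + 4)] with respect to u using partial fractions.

Decompose: 6/[(u - 2)(u + 4)] = 1/(u - 2) - 1/(u + 4). Integrate each term: ln|(u - 2)| - ln|(u + 4)| + C


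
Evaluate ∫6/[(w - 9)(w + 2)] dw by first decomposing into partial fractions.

Decompose: 6/[(w - 9)(w + 2)] = (6/11)/(w - 9) - (6/11)/(w + 2). Integrate each term: (6/11) ln|(w - 9)| - (6/11) ln|(w + 2)| + C


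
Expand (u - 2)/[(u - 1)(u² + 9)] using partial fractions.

At u=1: α = (1·1 - 2)/(1² + 9) = -1/10. β = -α = 1/10, γ = 1 - 1·α = 11/10
Result: (-1/10)/(u - 1) + ((1/10)u + 11/10)/(u² + 9)


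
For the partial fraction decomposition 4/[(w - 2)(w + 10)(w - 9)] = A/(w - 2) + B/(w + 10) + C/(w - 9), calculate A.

Cover-up at w = 2: A = 4/[(2 + 10)(2 - 9)] = 4/[(12)(-7)] = -4/84 = -1/21


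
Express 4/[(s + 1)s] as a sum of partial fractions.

4/(s + 1)s = α/(s + 1) + β/s. α = 4/(-1 - 0) = -4, β = 4/(0 + 1) = 4
Result: -4/(s + 1) + 4/s


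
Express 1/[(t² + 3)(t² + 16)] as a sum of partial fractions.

Coefficient matching gives A = C = 0, B = 1/(16-3) = 1/13, D = -B = -1/13
Result: (1/13)/(t² + 3) - (1/13)/(t² + 16)


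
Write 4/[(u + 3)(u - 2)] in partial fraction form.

4/(u + 3)(u - 2) = A/(u + 3) + B/(u - 2). A = 4/(-3 - 2) = -4/5, B = 4/(2 + 3) = 4/5
Result: (-4/5)/(u + 3) + (4/5)/(u - 2)


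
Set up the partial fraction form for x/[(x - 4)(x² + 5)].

Linear + irreducible quadratic: α/(x - 4) + (βx + γ)/(x² + 5)


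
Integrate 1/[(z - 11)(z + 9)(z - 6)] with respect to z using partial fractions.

Cover-up: P = 1/100, Q = 1/300, R = -1/75. Decomposition: (1/100)/(z - 11) + (1/300)/(z + 9) - (1/75)/(z - 6). Integrate each term: (1/100) ln|(z - 11)| + (1/300) ln|(z + 9)| - (1/75) ln|(z - 6)| + C


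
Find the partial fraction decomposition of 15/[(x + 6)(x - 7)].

15/(x + 6)(x - 7) = P/(x + 6) + Q/(x - 7). P = 15/(-6 - 7) = -15/13, Q = 15/(7 + 6) = 15/13
Result: (-15/13)/(x + 6) + (15/13)/(x - 7)


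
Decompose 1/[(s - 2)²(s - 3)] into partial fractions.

Cover-up at s=3: R = 1/(3 - 2)² = 1. Cover-up at s=2: Q = 1/(2 - 3) = -1. Comparing s² coeff: P = -R = -1
Result: -1/(s - 2) - 1/(s - 2)² + 1/(s - 3)


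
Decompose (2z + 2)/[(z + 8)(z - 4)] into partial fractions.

At z=-8: P = (2·(-8) + 2)/(-8 - 4) = 7/6. At z=4: Q = (2·4 + 2)/(4 + 8) = 5/6
Result: (7/6)/(z + 8) + (5/6)/(z - 4)


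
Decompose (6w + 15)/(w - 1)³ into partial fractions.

(6w + 15) = A(w - 1)² + B(w - 1) + C. At w = 1: C = 6·1 + 15 = 21. Coefficients: A = 0, B = 6
Result: 6/(w - 1)² + 21/(w - 1)³


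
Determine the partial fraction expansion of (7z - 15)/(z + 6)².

(7z - 15) = α(z + 6) + β. At z = -6: β = 7·(-6) - 15 = -57. Coeff of z: α = 7
Result: 7/(z + 6) - 57/(z + 6)²


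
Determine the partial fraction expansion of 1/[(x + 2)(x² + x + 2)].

Cover-up at x = -2: A = 1/((-2)² + 1·(-2) + 2) = 1/4. Then B = -A = -1/4, C = -A·(1 - 2) = 1/4
Result: (1/4)/(x + 2) - ((1/4)x - 1/4)/(x² + x + 2)


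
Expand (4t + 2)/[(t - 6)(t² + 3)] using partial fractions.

At t=6: α = (4·6 + 2)/(6² + 3) = 2/3. β = -α = -2/3, γ = 4 - 6·α = 0
Result: (2/3)/(t - 6) - ((2/3)t)/(t² + 3)


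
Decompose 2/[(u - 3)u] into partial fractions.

2/(u - 3)u = A/(u - 3) + B/u. A = 2/(3 - 0) = 2/3, B = 2/(0 - 3) = -2/3
Result: (2/3)/(u - 3) - (2/3)/u


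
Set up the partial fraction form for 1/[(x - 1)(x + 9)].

Distinct linear factors: P/(x - 1) + Q/(x + 9)


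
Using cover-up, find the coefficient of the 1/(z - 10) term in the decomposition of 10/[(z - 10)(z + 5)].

Cover (z - 10), set z=10: 10/((z + 5) at z=10) = 10/(15) = 2/3


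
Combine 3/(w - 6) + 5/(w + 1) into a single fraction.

Common denominator (w - 6)(w + 1). Numerator: 3(w + 1) + 5(w - 6) = (3w + 3) + (5w - 30) = 8w - 27
Result: (8w - 27)/[(w - 6)(w + 1)]


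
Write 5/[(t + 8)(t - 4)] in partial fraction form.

5/(t + 8)(t - 4) = A/(t + 8) + B/(t - 4). A = 5/(-8 - 4) = -5/12, B = 5/(4 + 8) = 5/12
Result: (-5/12)/(t + 8) + (5/12)/(t - 4)


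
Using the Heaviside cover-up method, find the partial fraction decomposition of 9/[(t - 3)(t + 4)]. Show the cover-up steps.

Cover (t - 3): set t=3, get A = 9/(3 + 4) = 9/7. Cover (t + 4): set t=-4, get B = 9/(-4 - 3) = -9/7.
Result: (9/7)/(t - 3) - (9/7)/(t + 4)


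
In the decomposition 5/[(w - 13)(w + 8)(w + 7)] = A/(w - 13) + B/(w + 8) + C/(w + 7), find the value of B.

Cover-up at w = -8: B = 5/[(-8 - 13)(-8 + 7)] = 5/[(-21)(-1)] = 5/21


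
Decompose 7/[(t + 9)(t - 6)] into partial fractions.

7/(t + 9)(t - 6) = P/(t + 9) + Q/(t - 6). P = 7/(-9 - 6) = -7/15, Q = 7/(6 + 9) = 7/15
Result: (-7/15)/(t + 9) + (7/15)/(t - 6)


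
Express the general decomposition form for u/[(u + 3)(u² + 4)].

Linear + irreducible quadratic: A/(u + 3) + (Bu + C)/(u² + 4)


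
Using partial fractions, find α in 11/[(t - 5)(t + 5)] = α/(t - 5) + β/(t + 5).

Cover-up at t = 5: α = 11/(5 + 5) = 11/10


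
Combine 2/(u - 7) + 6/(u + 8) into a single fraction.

Common denominator (u - 7)(u + 8). Numerator: 2(u + 8) + 6(u - 7) = (2u + 16) + (6u - 42) = 8u - 26
Result: (8u - 26)/[(u - 7)(u + 8)]


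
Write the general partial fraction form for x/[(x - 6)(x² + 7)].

Linear + irreducible quadratic: A/(x - 6) + (Bx + C)/(x² + 7)


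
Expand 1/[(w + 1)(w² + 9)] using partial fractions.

Cover-up at w = -1: P = 1/((-1)² + 9) = 1/10. Then Q = -P = -1/10, R = -P·(0 - 1) = 1/10
Result: (1/10)/(w + 1) - ((1/10)w - 1/10)/(w² + 9)


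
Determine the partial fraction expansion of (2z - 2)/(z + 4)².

(2z - 2) = P(z + 4) + Q. At z = -4: Q = 2·(-4) - 2 = -10. Coeff of z: P = 2
Result: 2/(z + 4) - 10/(z + 4)²


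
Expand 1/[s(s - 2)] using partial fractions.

1/s(s - 2) = α/s + β/(s - 2). α = 1/(0 - 2) = -1/2, β = 1/(2 - 0) = 1/2
Result: (-1/2)/s + (1/2)/(s - 2)


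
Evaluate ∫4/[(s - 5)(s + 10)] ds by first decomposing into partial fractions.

Decompose: 4/[(s - 5)(s + 10)] = (4/15)/(s - 5) - (4/15)/(s + 10). Integrate each term: (4/15) ln|(s - 5)| - (4/15) ln|(s + 10)| + C


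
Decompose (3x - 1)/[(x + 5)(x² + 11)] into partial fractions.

At x=-5: P = (3·(-5) - 1)/((-5)² + 11) = -4/9. Q = -P = 4/9, R = 3 - (-5)·P = 7/9
Result: (-4/9)/(x + 5) + ((4/9)x + 7/9)/(x² + 11)


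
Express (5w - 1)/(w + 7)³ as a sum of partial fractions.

(5w - 1) = A(w + 7)² + B(w + 7) + C. At w = -7: C = 5·(-7) - 1 = -36. Coefficients: A = 0, B = 5
Result: 5/(w + 7)² - 36/(w + 7)³


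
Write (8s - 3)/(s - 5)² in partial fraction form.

(8s - 3) = α(s - 5) + β. At s = 5: β = 8·5 - 3 = 37. Coeff of s: α = 8
Result: 8/(s - 5) + 37/(s - 5)²


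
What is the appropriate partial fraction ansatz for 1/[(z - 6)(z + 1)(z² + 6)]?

Two linear + quadratic: α/(z - 6) + β/(z + 1) + (γz + δ)/(z² + 6)


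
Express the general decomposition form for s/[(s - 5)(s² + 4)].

Linear + irreducible quadratic: A/(s - 5) + (Bs + C)/(s² + 4)


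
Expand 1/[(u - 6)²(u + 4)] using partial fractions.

Cover-up at u=-4: C = 1/(-4 - 6)² = 1/100. Cover-up at u=6: B = 1/(6 + 4) = 1/10. Comparing u² coeff: A = -C = -1/100
Result: (-1/100)/(u - 6) + (1/10)/(u - 6)² + (1/100)/(u + 4)


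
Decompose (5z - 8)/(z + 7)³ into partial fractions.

(5z - 8) = P(z + 7)² + Q(z + 7) + R. At z = -7: R = 5·(-7) - 8 = -43. Coefficients: P = 0, Q = 5
Result: 5/(z + 7)² - 43/(z + 7)³


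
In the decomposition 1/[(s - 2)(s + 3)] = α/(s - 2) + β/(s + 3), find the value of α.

Cover-up at s = 2: α = 1/(2 + 3) = 1/5


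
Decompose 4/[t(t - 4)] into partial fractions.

4/t(t - 4) = P/t + Q/(t - 4). P = 4/(0 - 4) = -1, Q = 4/(4 - 0) = 1
Result: -1/t + 1/(t - 4)


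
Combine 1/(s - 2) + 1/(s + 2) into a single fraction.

Common denominator (s - 2)(s + 2). Numerator: 1(s + 2) + 1(s - 2) = (s + 2) + (s - 2) = 2s
Result: (2s)/[(s - 2)(s + 2)]


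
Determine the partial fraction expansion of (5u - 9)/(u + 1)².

(5u - 9) = P(u + 1) + Q. At u = -1: Q = 5·(-1) - 9 = -14. Coeff of u: P = 5
Result: 5/(u + 1) - 14/(u + 1)²


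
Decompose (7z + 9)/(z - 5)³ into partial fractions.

(7z + 9) = P(z - 5)² + Q(z - 5) + R. At z = 5: R = 7·5 + 9 = 44. Coefficients: P = 0, Q = 7
Result: 7/(z - 5)² + 44/(z - 5)³


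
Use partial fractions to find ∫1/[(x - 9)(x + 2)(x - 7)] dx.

Cover-up: α = 1/22, β = 1/99, γ = -1/18. Decomposition: (1/22)/(x - 9) + (1/99)/(x + 2) - (1/18)/(x - 7). Integrate each term: (1/22) ln|(x - 9)| + (1/99) ln|(x + 2)| - (1/18) ln|(x - 7)| + C


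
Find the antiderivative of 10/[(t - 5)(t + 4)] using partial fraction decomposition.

Decompose: 10/[(t - 5)(t + 4)] = (10/9)/(t - 5) - (10/9)/(t + 4). Integrate each term: (10/9) ln|(t - 5)| - (10/9) ln|(t + 4)| + C


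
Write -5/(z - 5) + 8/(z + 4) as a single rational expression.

Common denominator (z - 5)(z + 4). Numerator: -5(z + 4) + 8(z - 5) = (-5z - 20) + (8z - 40) = 3z - 60
Result: (3z - 60)/[(z - 5)(z + 4)]


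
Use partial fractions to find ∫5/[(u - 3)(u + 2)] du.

Decompose: 5/[(u - 3)(u + 2)] = 1/(u - 3) - 1/(u + 2). Integrate each term: ln|(u - 3)| - ln|(u + 2)| + C


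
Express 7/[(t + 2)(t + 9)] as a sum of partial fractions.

7/(t + 2)(t + 9) = α/(t + 2) + β/(t + 9). α = 7/(-2 + 9) = 1, β = 7/(-9 + 2) = -1
Result: 1/(t + 2) - 1/(t + 9)


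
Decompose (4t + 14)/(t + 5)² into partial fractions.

(4t + 14) = P(t + 5) + Q. At t = -5: Q = 4·(-5) + 14 = -6. Coeff of t: P = 4
Result: 4/(t + 5) - 6/(t + 5)²


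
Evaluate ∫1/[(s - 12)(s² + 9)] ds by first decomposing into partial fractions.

Cover-up at s=12: A = 1/(12²+9) = 1/153. Coeff matching: B = -1/153, C = -4/51. Decomposition: (1/153)/(s - 12) - ((1/153)s + 4/51)/(s² + 9). Integrate: linear → ln, quadratic → (1/2)ln + arctan: (1/153) ln|(s - 12)| - (1/306) ln(s² + 9) - (4/153) arctan(s/3) + C


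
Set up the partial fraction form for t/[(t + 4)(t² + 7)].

Linear + irreducible quadratic: A/(t + 4) + (Bt + C)/(t² + 7)


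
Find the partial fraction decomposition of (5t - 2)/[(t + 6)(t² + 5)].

At t=-6: A = (5·(-6) - 2)/((-6)² + 5) = -32/41. B = -A = 32/41, C = 5 - (-6)·A = 13/41
Result: (-32/41)/(t + 6) + ((32/41)t + 13/41)/(t² + 5)


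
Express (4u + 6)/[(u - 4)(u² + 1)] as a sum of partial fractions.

At u=4: A = (4·4 + 6)/(4² + 1) = 22/17. B = -A = -22/17, C = 4 - 4·A = -20/17
Result: (22/17)/(u - 4) - ((22/17)u + 20/17)/(u² + 1)


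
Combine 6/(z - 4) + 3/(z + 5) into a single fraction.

Common denominator (z - 4)(z + 5). Numerator: 6(z + 5) + 3(z - 4) = (6z + 30) + (3z - 12) = 9z + 18
Result: (9z + 18)/[(z - 4)(z + 5)]


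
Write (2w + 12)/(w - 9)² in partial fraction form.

(2w + 12) = P(w - 9) + Q. At w = 9: Q = 2·9 + 12 = 30. Coeff of w: P = 2
Result: 2/(w - 9) + 30/(w - 9)²


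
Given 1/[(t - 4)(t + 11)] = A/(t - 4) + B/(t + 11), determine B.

Cover-up at t = -11: B = 1/(-11 - 4) = -1/15


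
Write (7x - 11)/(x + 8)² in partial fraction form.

(7x - 11) = A(x + 8) + B. At x = -8: B = 7·(-8) - 11 = -67. Coeff of x: A = 7
Result: 7/(x + 8) - 67/(x + 8)²


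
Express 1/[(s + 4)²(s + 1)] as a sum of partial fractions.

Cover-up at s=-1: γ = 1/(-1 + 4)² = 1/9. Cover-up at s=-4: β = 1/(-4 + 1) = -1/3. Comparing s² coeff: α = -γ = -1/9
Result: (-1/9)/(s + 4) - (1/3)/(s + 4)² + (1/9)/(s + 1)


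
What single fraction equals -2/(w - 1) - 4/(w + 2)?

Common denominator (w - 1)(w + 2). Numerator: -2(w + 2) - 4(w - 1) = (-2w - 4) - (4w - 4) = -6w
Result: (-6w)/[(w - 1)(w + 2)]


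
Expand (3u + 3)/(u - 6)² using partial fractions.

(3u + 3) = P(u - 6) + Q. At u = 6: Q = 3·6 + 3 = 21. Coeff of u: P = 3
Result: 3/(u - 6) + 21/(u - 6)²


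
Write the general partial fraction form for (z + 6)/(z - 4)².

Repeated linear factor: A/(z - 4) + B/(z - 4)²


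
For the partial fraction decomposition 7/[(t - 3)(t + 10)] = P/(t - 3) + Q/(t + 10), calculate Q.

Cover-up at t = -10: Q = 7/(-10 - 3) = -7/13


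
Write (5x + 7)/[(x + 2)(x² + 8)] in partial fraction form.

At x=-2: P = (5·(-2) + 7)/((-2)² + 8) = -1/4. Q = -P = 1/4, R = 5 - (-2)·P = 9/2
Result: (-1/4)/(x + 2) + ((1/4)x + 9/2)/(x² + 8)


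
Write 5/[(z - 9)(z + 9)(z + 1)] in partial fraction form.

Using cover-up method: A = 1/36, B = 5/144, C = -1/16
Result: (1/36)/(z - 9) + (5/144)/(z + 9) - (1/16)/(z + 1)


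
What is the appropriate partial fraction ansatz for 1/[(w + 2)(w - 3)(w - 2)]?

Three distinct linear factors: α/(w + 2) + β/(w - 3) + γ/(w - 2)


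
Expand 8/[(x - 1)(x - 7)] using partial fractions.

8/(x - 1)(x - 7) = α/(x - 1) + β/(x - 7). α = 8/(1 - 7) = -4/3, β = 8/(7 - 1) = 4/3
Result: (-4/3)/(x - 1) + (4/3)/(x - 7)


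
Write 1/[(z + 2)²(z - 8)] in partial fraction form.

Cover-up at z=8: C = 1/(8 + 2)² = 1/100. Cover-up at z=-2: B = 1/(-2 - 8) = -1/10. Comparing z² coeff: A = -C = -1/100
Result: (-1/100)/(z + 2) - (1/10)/(z + 2)² + (1/100)/(z - 8)


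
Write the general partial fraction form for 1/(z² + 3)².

Repeated quadratic factor: (Pz + Q)/(z² + 3) + (Rz + S)/(z² + 3)²


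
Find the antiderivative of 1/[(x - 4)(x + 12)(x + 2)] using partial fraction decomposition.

Cover-up: α = 1/96, β = 1/160, γ = -1/60. Decomposition: (1/96)/(x - 4) + (1/160)/(x + 12) - (1/60)/(x + 2). Integrate each term: (1/96) ln|(x - 4)| + (1/160) ln|(x + 12)| - (1/60) ln|(x + 2)| + C


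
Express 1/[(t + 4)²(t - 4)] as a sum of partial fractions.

Cover-up at t=4: R = 1/(4 + 4)² = 1/64. Cover-up at t=-4: Q = 1/(-4 - 4) = -1/8. Comparing t² coeff: P = -R = -1/64
Result: (-1/64)/(t + 4) - (1/8)/(t + 4)² + (1/64)/(t - 4)


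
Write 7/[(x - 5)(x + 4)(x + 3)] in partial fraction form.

Using cover-up method: P = 7/72, Q = 7/9, R = -7/8
Result: (7/72)/(x - 5) + (7/9)/(x + 4) - (7/8)/(x + 3)


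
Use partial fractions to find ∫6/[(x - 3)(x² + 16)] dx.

Cover-up at x=3: P = 6/(3²+16) = 6/25. Coeff matching: Q = -6/25, R = -18/25. Decomposition: (6/25)/(x - 3) - ((6/25)x + 18/25)/(x² + 16). Integrate: linear → ln, quadratic → (1/2)ln + arctan: (6/25) ln|(x - 3)| - (3/25) ln(x² + 16) - (9/50) arctan(x/4) + C


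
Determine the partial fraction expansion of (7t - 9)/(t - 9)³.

(7t - 9) = α(t - 9)² + β(t - 9) + γ. At t = 9: γ = 7·9 - 9 = 54. Coefficients: α = 0, β = 7
Result: 7/(t - 9)² + 54/(t - 9)³


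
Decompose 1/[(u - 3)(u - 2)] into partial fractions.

1/(u - 3)(u - 2) = P/(u - 3) + Q/(u - 2). P = 1/(3 - 2) = 1, Q = 1/(2 - 3) = -1
Result: 1/(u - 3) - 1/(u - 2)


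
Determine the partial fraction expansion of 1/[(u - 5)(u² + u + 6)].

Cover-up at u = 5: A = 1/(5² + 1·5 + 6) = 1/36. Then B = -A = -1/36, C = -A·(1 + 5) = -1/6
Result: (1/36)/(u - 5) - ((1/36)u + 1/6)/(u² + u + 6)


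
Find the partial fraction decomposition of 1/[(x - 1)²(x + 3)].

Cover-up at x=-3: R = 1/(-3 - 1)² = 1/16. Cover-up at x=1: Q = 1/(1 + 3) = 1/4. Comparing x² coeff: P = -R = -1/16
Result: (-1/16)/(x - 1) + (1/4)/(x - 1)² + (1/16)/(x + 3)


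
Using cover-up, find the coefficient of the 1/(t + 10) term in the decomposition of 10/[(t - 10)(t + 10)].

Cover (t + 10), set t=-10: 10/((t - 10) at t=-10) = 10/(-20) = -1/2


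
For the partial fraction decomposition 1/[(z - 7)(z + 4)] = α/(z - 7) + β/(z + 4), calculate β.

Cover-up at z = -4: β = 1/(-4 - 7) = -1/11


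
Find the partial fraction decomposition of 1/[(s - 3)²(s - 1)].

Cover-up at s=1: γ = 1/(1 - 3)² = 1/4. Cover-up at s=3: β = 1/(3 - 1) = 1/2. Comparing s² coeff: α = -γ = -1/4
Result: (-1/4)/(s - 3) + (1/2)/(s - 3)² + (1/4)/(s - 1)


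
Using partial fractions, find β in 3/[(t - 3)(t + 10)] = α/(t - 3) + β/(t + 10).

Cover-up at t = -10: β = 3/(-10 - 3) = -3/13


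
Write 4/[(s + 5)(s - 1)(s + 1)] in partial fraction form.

Using cover-up method: A = 1/6, B = 1/3, C = -1/2
Result: (1/6)/(s + 5) + (1/3)/(s - 1) - (1/2)/(s + 1)


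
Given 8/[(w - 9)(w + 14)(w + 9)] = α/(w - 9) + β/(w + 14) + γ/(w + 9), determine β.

Cover-up at w = -14: β = 8/[(-14 - 9)(-14 + 9)] = 8/[(-23)(-5)] = 8/115


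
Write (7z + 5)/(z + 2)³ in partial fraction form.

(7z + 5) = P(z + 2)² + Q(z + 2) + R. At z = -2: R = 7·(-2) + 5 = -9. Coefficients: P = 0, Q = 7
Result: 7/(z + 2)² - 9/(z + 2)³


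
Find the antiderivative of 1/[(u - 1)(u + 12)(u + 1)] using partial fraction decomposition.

Cover-up: α = 1/26, β = 1/143, γ = -1/22. Decomposition: (1/26)/(u - 1) + (1/143)/(u + 12) - (1/22)/(u + 1). Integrate each term: (1/26) ln|(u - 1)| + (1/143) ln|(u + 12)| - (1/22) ln|(u + 1)| + C


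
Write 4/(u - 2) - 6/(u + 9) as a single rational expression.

Common denominator (u - 2)(u + 9). Numerator: 4(u + 9) - 6(u - 2) = (4u + 36) - (6u - 12) = -2u + 48
Result: (-2u + 48)/[(u - 2)(u + 9)]


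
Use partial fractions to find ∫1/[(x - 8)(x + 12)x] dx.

Cover-up: α = 1/160, β = 1/240, γ = -1/96. Decomposition: (1/160)/(x - 8) + (1/240)/(x + 12) - (1/96)/x. Integrate each term: (1/160) ln|(x - 8)| + (1/240) ln|(x + 12)| - (1/96) ln|x| + C


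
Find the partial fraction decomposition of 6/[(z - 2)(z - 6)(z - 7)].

Using cover-up method: P = 3/10, Q = -3/2, R = 6/5
Result: (3/10)/(z - 2) - (3/2)/(z - 6) + (6/5)/(z - 7)


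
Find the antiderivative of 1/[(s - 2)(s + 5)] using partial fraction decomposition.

Decompose: 1/[(s - 2)(s + 5)] = (1/7)/(s - 2) - (1/7)/(s + 5). Integrate each term: (1/7) ln|(s - 2)| - (1/7) ln|(s + 5)| + C


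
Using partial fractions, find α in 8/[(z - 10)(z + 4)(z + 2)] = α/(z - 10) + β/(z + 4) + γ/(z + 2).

Cover-up at z = 10: α = 8/[(10 + 4)(10 + 2)] = 8/[(14)(12)] = 8/168 = 1/21


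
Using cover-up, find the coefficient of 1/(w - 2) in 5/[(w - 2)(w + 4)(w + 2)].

Cover (w - 2), set w=2: 5/[(2 + 4)(2 + 2)] = 5/24


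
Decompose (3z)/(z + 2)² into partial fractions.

(3z) = α(z + 2) + β. At z = -2: β = 3·(-2) + 0 = -6. Coeff of z: α = 3
Result: 3/(z + 2) - 6/(z + 2)²
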